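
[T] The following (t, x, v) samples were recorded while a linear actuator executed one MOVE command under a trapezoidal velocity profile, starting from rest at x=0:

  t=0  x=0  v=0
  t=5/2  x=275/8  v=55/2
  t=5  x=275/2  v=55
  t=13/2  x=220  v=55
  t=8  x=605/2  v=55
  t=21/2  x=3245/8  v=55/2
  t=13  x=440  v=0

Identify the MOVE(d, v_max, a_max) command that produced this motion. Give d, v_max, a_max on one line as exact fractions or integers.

final state: t=13, x=440, v=0 → d = 440
a_max = (55/2−0)/(5/2−0) = 11
max v = 55 over t∈[5,8] → v_max = 55
check: 55·(5+3) = 440 ✓

d=440 v_max=55 a_max=11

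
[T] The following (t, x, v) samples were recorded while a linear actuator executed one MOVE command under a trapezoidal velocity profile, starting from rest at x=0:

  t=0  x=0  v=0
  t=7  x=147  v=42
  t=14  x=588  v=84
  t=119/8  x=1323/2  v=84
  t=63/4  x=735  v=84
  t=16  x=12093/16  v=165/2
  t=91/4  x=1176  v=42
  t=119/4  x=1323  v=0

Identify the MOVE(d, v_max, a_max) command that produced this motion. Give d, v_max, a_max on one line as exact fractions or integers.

final state: t=119/4, x=1323, v=0 → d = 1323
a_max = (42−0)/(7−0) = 6
max v = 84 over t∈[14,63/4] → v_max = 84
check: 84·(14+7/4) = 1323 ✓

d=1323 v_max=84 a_max=6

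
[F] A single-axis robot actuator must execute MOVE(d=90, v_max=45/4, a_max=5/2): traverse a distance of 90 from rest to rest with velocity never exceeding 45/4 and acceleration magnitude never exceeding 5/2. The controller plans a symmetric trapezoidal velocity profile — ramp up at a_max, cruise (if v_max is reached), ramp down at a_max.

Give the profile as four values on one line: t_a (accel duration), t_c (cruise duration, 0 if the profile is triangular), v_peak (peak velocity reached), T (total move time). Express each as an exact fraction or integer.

(v_max)²/a_max = (45/4)²/(5/2) = 405/8
90 ≥ 405/8 → trapezoidal
t_a = (45/4)/(5/2) = 9/2; v_peak = 45/4
d_cruise = 90 − 405/8 = 315/8; t_c = (315/8)/(45/4) = 7/2
T = 2·9/2 + 7/2 = 25/2

t_a=9/2 t_c=7/2 v_peak=45/4 T=25/2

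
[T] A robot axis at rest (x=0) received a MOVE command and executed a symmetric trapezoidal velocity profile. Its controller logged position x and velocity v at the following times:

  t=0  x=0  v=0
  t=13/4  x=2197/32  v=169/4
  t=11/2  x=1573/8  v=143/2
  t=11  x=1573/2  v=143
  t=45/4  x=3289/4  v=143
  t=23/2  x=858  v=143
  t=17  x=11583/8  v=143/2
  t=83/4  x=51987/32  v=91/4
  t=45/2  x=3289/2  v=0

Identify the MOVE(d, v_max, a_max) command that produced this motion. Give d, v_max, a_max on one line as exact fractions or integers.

final state: t=45/2, x=3289/2, v=0 → d = 3289/2
a_max = (169/4−0)/(13/4−0) = 13
max v = 143 over t∈[11,23/2] → v_max = 143
check: 143·(11+1/2) = 3289/2 ✓

d=3289/2 v_max=143 a_max=13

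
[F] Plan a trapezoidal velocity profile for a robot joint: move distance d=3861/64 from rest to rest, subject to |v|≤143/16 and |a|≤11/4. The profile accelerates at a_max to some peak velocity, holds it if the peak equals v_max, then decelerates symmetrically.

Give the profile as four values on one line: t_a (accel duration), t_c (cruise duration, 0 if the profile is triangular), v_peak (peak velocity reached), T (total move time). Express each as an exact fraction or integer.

(v_max)²/a_max = (143/16)²/(11/4) = 1859/64
3861/64 ≥ 1859/64 ⇒ cruise phase
t_a = (143/16)/(11/4) = 13/4; v_peak = 143/16
d_cruise = 3861/64 − 1859/64 = 1001/32; t_c = (1001/32)/(143/16) = 7/2
T = 2·13/4 + 7/2 = 10

t_a=13/4 t_c=7/2 v_peak=143/16 T=10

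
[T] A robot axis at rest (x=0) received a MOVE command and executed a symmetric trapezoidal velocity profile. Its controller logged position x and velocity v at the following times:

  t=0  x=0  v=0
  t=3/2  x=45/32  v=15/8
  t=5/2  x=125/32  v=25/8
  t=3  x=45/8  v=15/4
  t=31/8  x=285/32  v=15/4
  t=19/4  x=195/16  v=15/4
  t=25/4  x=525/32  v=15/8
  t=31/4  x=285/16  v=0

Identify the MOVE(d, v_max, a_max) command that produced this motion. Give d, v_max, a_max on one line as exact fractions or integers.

final state: t=31/4, x=285/16, v=0 → d = 285/16
a_max = (15/8−0)/(3/2−0) = 5/4
max v = 15/4 over t∈[3,19/4] → v_max = 15/4
check: 15/4·(3+7/4) = 285/16 ✓

d=285/16 v_max=15/4 a_max=5/4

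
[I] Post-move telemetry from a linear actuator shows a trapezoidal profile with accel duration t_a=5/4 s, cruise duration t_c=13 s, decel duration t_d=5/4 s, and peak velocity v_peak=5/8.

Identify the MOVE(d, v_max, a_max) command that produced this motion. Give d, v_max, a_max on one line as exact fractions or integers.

a_max = (5/8)/(5/4) = 1/2
d_a = ½·5/8·5/4 = 25/64; d_c = 5/8·13 = 65/8
d = 2·25/64 + 65/8 = 285/32
t_c = 13 > 0 → v_max = v_peak = 5/8

d=285/32 v_max=5/8 a_max=1/2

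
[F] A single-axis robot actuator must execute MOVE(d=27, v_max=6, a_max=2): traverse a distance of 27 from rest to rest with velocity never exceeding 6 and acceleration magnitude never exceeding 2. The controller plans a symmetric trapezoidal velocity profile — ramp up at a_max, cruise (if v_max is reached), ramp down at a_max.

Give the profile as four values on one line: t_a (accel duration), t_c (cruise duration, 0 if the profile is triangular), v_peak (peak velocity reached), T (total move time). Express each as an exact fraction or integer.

v_max²/a_max = 6²/2 = 18
27 ≥ 18 → trapezoidal
t_a = 6/2 = 3; v_peak = 6
d_cruise = 27 − 18 = 9; t_c = 9/6 = 3/2
T = 2·3 + 3/2 = 15/2

t_a=3 t_c=3/2 v_peak=6 T=15/2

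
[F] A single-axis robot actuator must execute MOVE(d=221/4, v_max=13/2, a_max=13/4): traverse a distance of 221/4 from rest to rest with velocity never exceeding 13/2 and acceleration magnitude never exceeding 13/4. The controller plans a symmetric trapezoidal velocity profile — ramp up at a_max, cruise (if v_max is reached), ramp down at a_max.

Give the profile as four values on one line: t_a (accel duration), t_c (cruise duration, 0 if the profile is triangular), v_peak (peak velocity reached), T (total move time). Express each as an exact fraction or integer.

vₘ²/aₘ = (13/2)²/(13/4) = 13
221/4 ≥ 13 ⇒ cruise phase
t_a = (13/2)/(13/4) = 2; v_peak = 13/2
d_cruise = 221/4 − 13 = 169/4; t_c = (169/4)/(13/2) = 13/2
T = 2·2 + 13/2 = 21/2

t_a=2 t_c=13/2 v_peak=13/2 T=21/2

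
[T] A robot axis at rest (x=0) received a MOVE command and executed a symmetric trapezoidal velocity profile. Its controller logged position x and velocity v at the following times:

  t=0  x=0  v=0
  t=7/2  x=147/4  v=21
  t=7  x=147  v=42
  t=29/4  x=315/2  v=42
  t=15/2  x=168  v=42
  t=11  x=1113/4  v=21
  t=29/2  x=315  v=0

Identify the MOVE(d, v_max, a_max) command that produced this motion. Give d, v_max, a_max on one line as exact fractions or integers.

d=315 v_max=42 a_max=6

final state: t=29/2, x=315, v=0 → d = 315
a_max = (21−0)/(7/2−0) = 6
max v = 42 over t∈[7,15/2] → v_max = 42
check: 42·(7+1/2) = 315 ✓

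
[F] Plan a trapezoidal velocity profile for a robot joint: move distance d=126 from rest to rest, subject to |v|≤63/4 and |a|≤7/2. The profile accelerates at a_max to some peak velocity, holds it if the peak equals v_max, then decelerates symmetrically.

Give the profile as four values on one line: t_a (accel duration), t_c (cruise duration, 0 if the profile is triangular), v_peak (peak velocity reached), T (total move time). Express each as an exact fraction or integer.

v_max²/a_max = (63/4)²/(7/2) = 567/8
126 ≥ 567/8 → trapezoidal
t_a = (63/4)/(7/2) = 9/2; v_peak = 63/4
d_cruise = 126 − 567/8 = 441/8; t_c = (441/8)/(63/4) = 7/2
T = 2·9/2 + 7/2 = 25/2

t_a=9/2 t_c=7/2 v_peak=63/4 T=25/2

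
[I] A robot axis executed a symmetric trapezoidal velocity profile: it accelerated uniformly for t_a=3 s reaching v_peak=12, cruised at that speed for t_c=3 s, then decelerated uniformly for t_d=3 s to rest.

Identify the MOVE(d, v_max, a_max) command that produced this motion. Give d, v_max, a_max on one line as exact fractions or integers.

a_max = 12/3 = 4
d_a = ½·12·3 = 18; d_c = 12·3 = 36
d = 2·18 + 36 = 72
t_c = 3 > 0 → v_max = v_peak = 12

d=72 v_max=12 a_max=4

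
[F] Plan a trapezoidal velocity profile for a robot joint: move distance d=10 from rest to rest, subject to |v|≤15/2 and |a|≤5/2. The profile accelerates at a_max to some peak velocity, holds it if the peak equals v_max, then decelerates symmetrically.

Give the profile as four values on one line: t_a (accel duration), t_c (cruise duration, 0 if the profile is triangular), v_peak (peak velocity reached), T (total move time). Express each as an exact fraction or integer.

v_max²/a_max = (15/2)²/(5/2) = 45/2
10 < 45/2 → triangular
v_peak = √(10·5/2) = √25 = 5
t_a = 5/(5/2) = 2; t_c = 0
T = 2·2 = 4

t_a=2 t_c=0 v_peak=5 T=4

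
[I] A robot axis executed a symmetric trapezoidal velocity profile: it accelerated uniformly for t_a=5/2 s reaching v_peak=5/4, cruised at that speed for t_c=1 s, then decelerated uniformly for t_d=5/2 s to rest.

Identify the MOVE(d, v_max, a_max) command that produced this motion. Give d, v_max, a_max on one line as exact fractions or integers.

d=35/8 v_max=5/4 a_max=1/2

a_max = (5/4)/(5/2) = 1/2
d_a = ½·5/4·5/2 = 25/16; d_c = 5/4·1 = 5/4
d = 2·25/16 + 5/4 = 35/8
t_c = 1 > 0 so v_max = 5/4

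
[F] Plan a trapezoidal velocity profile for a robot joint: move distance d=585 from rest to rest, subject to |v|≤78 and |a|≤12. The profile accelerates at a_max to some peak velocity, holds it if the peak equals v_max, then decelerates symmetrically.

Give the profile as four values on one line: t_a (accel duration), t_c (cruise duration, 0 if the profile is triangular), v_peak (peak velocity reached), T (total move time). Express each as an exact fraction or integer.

t_a=13/2 t_c=1 v_peak=78 T=14

(v_max)²/a_max = 78²/12 = 507
585 ≥ 507 → trapezoidal
t_a = 78/12 = 13/2; v_peak = 78
d_cruise = 585 − 507 = 78; t_c = 78/78 = 1
T = 2·13/2 + 1 = 14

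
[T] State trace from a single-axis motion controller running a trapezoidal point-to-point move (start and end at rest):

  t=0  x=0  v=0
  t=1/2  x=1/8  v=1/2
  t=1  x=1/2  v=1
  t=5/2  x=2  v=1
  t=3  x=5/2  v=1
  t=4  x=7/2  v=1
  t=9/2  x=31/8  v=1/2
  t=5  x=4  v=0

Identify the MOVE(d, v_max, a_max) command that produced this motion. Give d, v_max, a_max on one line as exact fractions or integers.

d=4 v_max=1 a_max=1

final state: t=5, x=4, v=0 → d = 4
a_max = (1/2−0)/(1/2−0) = 1
max v = 1 over t∈[1,4] → v_max = 1
check: 1·(1+3) = 4 ✓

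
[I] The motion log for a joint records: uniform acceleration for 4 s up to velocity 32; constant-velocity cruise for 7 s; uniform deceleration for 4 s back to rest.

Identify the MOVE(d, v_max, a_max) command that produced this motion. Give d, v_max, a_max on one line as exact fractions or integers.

d=352 v_max=32 a_max=8

a_max = 32/4 = 8
d_a = ½·32·4 = 64; d_c = 32·7 = 224
d = 2·64 + 224 = 352
t_c = 7 > 0 so v_max = 32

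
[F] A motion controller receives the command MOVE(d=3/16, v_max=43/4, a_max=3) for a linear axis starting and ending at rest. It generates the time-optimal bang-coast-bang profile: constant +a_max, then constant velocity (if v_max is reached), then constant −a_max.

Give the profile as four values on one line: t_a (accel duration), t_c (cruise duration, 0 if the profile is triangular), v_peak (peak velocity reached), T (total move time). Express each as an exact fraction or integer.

t_a=1/4 t_c=0 v_peak=3/4 T=1/2

(v_max)²/a_max = (43/4)²/3 = 1849/48
3/16 < 1849/48 → triangular
v_peak = √(3/16·3) = √(9/16) = 3/4
t_a = (3/4)/3 = 1/4; t_c = 0
T = 2·1/4 = 1/2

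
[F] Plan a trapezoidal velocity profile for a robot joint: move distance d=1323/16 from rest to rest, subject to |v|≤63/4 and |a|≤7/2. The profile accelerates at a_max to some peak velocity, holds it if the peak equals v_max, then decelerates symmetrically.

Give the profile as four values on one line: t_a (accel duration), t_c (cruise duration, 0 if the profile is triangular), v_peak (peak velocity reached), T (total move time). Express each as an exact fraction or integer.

vₘ²/aₘ = (63/4)²/(7/2) = 567/8
1323/16 ≥ 567/8 → trapezoidal
t_a = (63/4)/(7/2) = 9/2; v_peak = 63/4
d_cruise = 1323/16 − 567/8 = 189/16; t_c = (189/16)/(63/4) = 3/4
T = 2·9/2 + 3/4 = 39/4

t_a=9/2 t_c=3/4 v_peak=63/4 T=39/4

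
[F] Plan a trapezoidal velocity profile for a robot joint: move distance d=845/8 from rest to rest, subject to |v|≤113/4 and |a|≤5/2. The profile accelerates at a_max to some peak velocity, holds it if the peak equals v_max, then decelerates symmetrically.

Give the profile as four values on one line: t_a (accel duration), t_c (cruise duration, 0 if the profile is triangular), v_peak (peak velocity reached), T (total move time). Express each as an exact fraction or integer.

t_a=13/2 t_c=0 v_peak=65/4 T=13

(v_max)²/a_max = (113/4)²/(5/2) = 12769/40
845/8 < 12769/40 so t_c = 0
v_peak = √(845/8·5/2) = √(4225/16) = 65/4
t_a = (65/4)/(5/2) = 13/2; t_c = 0
T = 2·13/2 = 13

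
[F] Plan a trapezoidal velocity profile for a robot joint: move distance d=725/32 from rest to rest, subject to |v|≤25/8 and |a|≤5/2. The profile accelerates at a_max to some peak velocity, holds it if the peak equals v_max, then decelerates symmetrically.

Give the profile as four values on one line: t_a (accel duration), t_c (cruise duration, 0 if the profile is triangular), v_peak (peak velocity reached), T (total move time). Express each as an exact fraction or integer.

vₘ²/aₘ = (25/8)²/(5/2) = 125/32
725/32 ≥ 125/32 ⇒ cruise phase
t_a = (25/8)/(5/2) = 5/4; v_peak = 25/8
d_cruise = 725/32 − 125/32 = 75/4; t_c = (75/4)/(25/8) = 6
T = 2·5/4 + 6 = 17/2

t_a=5/4 t_c=6 v_peak=25/8 T=17/2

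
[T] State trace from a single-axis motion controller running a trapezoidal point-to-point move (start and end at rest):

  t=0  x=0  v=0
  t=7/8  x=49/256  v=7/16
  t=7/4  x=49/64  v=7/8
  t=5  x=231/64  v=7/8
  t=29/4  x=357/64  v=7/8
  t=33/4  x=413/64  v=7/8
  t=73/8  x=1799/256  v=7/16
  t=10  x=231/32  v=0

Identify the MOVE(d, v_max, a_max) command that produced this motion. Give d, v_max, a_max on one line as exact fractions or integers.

d=231/32 v_max=7/8 a_max=1/2

final state: t=10, x=231/32, v=0 → d = 231/32
a_max = (7/16−0)/(7/8−0) = 1/2
max v = 7/8 over t∈[7/4,33/4] → v_max = 7/8
check: 7/8·(7/4+13/2) = 231/32 ✓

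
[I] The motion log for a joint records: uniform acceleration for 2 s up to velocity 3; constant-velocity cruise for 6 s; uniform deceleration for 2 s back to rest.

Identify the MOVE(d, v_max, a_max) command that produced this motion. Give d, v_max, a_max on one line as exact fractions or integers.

d=24 v_max=3 a_max=3/2

a_max = 3/2
d_a = ½·3·2 = 3; d_c = 3·6 = 18
d = 2·3 + 18 = 24
t_c = 6 > 0 ⇒ limit active, v_max = 3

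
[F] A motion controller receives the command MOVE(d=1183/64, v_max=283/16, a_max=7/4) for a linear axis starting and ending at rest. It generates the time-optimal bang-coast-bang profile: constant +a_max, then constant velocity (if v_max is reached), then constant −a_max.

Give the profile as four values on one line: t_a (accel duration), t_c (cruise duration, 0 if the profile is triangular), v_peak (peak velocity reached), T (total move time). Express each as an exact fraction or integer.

t_a=13/4 t_c=0 v_peak=91/16 T=13/2

v_max²/a_max = (283/16)²/(7/4) = 80089/448
1183/64 < 80089/448 → triangular
v_peak = √(1183/64·7/4) = √(8281/256) = 91/16
t_a = (91/16)/(7/4) = 13/4; t_c = 0
T = 2·13/4 = 13/2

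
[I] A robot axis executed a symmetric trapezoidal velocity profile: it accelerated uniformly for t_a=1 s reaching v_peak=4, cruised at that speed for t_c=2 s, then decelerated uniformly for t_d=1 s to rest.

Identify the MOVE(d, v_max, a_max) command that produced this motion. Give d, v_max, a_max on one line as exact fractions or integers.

d=12 v_max=4 a_max=4

a_max = 4/1 = 4
d_a = ½·4·1 = 2; d_c = 4·2 = 8
d = 2·2 + 8 = 12
t_c = 2 > 0 so v_max = 4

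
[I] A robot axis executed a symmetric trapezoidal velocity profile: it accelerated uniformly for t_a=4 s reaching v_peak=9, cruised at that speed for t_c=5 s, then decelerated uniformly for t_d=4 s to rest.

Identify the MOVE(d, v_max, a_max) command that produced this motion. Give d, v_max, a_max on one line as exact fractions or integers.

d=81 v_max=9 a_max=9/4

a_max = 9/4
d_a = ½·9·4 = 18; d_c = 9·5 = 45
d = 2·18 + 45 = 81
t_c = 5 > 0 ⇒ limit active, v_max = 9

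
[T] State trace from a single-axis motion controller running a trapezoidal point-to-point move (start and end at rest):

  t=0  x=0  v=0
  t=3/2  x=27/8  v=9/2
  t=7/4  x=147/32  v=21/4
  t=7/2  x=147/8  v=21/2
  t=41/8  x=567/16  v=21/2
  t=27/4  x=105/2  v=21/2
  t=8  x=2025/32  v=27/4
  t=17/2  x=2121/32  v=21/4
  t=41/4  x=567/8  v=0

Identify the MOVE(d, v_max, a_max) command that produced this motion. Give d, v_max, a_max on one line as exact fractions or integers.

d=567/8 v_max=21/2 a_max=3

final state: t=41/4, x=567/8, v=0 → d = 567/8
a_max = (9/2−0)/(3/2−0) = 3
max v = 21/2 over t∈[7/2,27/4] → v_max = 21/2
check: 21/2·(7/2+13/4) = 567/8 ✓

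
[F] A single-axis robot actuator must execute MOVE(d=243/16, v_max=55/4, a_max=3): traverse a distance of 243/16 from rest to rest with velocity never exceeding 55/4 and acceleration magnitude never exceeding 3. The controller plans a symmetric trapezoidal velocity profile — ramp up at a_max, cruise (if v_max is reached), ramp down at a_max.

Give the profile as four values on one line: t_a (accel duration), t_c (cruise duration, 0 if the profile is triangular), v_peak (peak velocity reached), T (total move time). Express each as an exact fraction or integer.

(v_max)²/a_max = (55/4)²/3 = 3025/48
243/16 < 3025/48 ⇒ no cruise
v_peak = √(243/16·3) = √(729/16) = 27/4
t_a = (27/4)/3 = 9/4; t_c = 0
T = 2·9/4 = 9/2

t_a=9/4 t_c=0 v_peak=27/4 T=9/2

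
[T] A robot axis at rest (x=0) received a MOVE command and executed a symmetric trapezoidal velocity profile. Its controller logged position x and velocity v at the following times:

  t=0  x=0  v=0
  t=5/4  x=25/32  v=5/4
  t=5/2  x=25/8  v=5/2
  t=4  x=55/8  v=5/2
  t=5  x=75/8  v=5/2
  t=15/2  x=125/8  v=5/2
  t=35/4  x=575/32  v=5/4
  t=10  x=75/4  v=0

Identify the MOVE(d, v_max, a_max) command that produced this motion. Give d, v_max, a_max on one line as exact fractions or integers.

d=75/4 v_max=5/2 a_max=1

final state: t=10, x=75/4, v=0 → d = 75/4
a_max = (5/4−0)/(5/4−0) = 1
max v = 5/2 over t∈[5/2,15/2] → v_max = 5/2
check: 5/2·(5/2+5) = 75/4 ✓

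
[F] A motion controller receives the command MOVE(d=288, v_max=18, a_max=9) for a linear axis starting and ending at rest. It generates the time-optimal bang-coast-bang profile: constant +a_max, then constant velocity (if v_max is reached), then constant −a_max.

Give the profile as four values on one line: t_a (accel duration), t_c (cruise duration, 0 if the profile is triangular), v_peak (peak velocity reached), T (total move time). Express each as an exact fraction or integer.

vₘ²/aₘ = 18²/9 = 36
288 ≥ 36 so v_max reached
t_a = 18/9 = 2; v_peak = 18
d_cruise = 288 − 36 = 252; t_c = 252/18 = 14
T = 2·2 + 14 = 18

t_a=2 t_c=14 v_peak=18 T=18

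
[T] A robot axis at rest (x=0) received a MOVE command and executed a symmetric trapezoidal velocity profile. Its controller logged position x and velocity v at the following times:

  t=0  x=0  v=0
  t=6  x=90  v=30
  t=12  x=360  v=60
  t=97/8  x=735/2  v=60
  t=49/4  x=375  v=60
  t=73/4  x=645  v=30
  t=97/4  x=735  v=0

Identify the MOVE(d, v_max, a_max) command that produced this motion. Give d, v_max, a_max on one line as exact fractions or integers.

final state: t=97/4, x=735, v=0 → d = 735
a_max = (30−0)/(6−0) = 5
max v = 60 over t∈[12,49/4] → v_max = 60
check: 60·(12+1/4) = 735 ✓

d=735 v_max=60 a_max=5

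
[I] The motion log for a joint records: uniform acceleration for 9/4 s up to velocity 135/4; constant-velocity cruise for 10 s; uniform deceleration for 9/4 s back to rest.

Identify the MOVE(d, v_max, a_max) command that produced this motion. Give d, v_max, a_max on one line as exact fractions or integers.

d=6615/16 v_max=135/4 a_max=15

a_max = (135/4)/(9/4) = 15
d_a = ½·135/4·9/4 = 1215/32; d_c = 135/4·10 = 675/2
d = 2·1215/32 + 675/2 = 6615/16
t_c = 10 > 0 so v_max = 135/4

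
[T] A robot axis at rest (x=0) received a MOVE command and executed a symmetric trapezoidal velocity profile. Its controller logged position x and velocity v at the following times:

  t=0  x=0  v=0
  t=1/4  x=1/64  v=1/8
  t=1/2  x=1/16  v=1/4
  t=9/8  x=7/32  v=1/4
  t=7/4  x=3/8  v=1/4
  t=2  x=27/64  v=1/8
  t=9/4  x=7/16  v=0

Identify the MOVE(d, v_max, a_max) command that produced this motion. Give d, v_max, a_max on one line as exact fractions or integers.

final state: t=9/4, x=7/16, v=0 → d = 7/16
a_max = (1/8−0)/(1/4−0) = 1/2
max v = 1/4 over t∈[1/2,7/4] → v_max = 1/4
check: 1/4·(1/2+5/4) = 7/16 ✓

d=7/16 v_max=1/4 a_max=1/2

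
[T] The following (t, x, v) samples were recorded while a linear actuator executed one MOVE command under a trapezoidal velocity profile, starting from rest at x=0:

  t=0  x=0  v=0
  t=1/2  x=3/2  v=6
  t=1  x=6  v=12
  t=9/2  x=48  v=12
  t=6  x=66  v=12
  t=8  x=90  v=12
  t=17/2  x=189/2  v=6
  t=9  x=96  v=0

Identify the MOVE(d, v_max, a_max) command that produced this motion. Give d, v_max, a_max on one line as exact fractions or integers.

final state: t=9, x=96, v=0 → d = 96
a_max = (6−0)/(1/2−0) = 12
max v = 12 over t∈[1,8] → v_max = 12
check: 12·(1+7) = 96 ✓

d=96 v_max=12 a_max=12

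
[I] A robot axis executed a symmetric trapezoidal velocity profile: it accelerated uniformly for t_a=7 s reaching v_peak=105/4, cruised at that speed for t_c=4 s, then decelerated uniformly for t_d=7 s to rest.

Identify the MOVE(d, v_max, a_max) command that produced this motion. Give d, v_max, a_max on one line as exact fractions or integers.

a_max = (105/4)/7 = 15/4
d_a = ½·105/4·7 = 735/8; d_c = 105/4·4 = 105
d = 2·735/8 + 105 = 1155/4
t_c = 4 > 0 so v_max = 105/4

d=1155/4 v_max=105/4 a_max=15/4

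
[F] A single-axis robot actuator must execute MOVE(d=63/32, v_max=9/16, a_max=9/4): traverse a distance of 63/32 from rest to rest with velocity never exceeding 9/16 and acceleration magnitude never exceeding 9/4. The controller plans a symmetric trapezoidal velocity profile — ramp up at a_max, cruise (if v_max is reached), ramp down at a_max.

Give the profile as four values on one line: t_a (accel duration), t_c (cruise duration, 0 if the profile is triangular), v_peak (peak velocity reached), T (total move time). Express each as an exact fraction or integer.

v_max²/a_max = (9/16)²/(9/4) = 9/64
63/32 ≥ 9/64 so v_max reached
t_a = (9/16)/(9/4) = 1/4; v_peak = 9/16
d_cruise = 63/32 − 9/64 = 117/64; t_c = (117/64)/(9/16) = 13/4
T = 2·1/4 + 13/4 = 15/4

t_a=1/4 t_c=13/4 v_peak=9/16 T=15/4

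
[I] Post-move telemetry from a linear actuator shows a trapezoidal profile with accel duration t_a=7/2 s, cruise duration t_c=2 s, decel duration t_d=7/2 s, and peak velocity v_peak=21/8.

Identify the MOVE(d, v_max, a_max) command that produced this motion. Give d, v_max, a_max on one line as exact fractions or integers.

d=231/16 v_max=21/8 a_max=3/4

a_max = (21/8)/(7/2) = 3/4
d_a = ½·21/8·7/2 = 147/32; d_c = 21/8·2 = 21/4
d = 2·147/32 + 21/4 = 231/16
t_c = 2 > 0 ⇒ limit active, v_max = 21/8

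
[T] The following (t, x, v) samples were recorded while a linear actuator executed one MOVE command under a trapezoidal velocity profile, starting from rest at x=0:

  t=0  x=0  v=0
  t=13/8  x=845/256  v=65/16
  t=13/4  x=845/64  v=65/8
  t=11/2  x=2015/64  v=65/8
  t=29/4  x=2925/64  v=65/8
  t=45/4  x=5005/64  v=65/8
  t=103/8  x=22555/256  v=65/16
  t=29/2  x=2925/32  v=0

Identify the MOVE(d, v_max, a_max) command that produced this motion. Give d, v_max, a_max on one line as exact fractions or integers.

final state: t=29/2, x=2925/32, v=0 → d = 2925/32
a_max = (65/16−0)/(13/8−0) = 5/2
max v = 65/8 over t∈[13/4,45/4] → v_max = 65/8
check: 65/8·(13/4+8) = 2925/32 ✓

d=2925/32 v_max=65/8 a_max=5/2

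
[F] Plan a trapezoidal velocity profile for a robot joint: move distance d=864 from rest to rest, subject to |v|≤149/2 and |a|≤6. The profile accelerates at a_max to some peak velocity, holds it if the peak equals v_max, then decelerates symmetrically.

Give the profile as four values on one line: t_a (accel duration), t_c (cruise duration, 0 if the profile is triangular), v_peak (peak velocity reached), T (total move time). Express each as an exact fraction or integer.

t_a=12 t_c=0 v_peak=72 T=24

(v_max)²/a_max = (149/2)²/6 = 22201/24
864 < 22201/24 ⇒ no cruise
v_peak = √(864·6) = √5184 = 72
t_a = 72/6 = 12; t_c = 0
T = 2·12 = 24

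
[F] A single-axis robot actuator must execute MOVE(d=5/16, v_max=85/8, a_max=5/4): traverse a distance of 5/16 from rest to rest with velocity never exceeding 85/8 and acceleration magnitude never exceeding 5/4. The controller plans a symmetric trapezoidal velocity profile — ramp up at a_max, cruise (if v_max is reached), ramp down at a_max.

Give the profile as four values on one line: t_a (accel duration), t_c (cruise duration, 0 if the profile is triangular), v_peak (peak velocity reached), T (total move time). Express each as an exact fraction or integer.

vₘ²/aₘ = (85/8)²/(5/4) = 1445/16
5/16 < 1445/16 → triangular
v_peak = √(5/16·5/4) = √(25/64) = 5/8
t_a = (5/8)/(5/4) = 1/2; t_c = 0
T = 2·1/2 = 1

t_a=1/2 t_c=0 v_peak=5/8 T=1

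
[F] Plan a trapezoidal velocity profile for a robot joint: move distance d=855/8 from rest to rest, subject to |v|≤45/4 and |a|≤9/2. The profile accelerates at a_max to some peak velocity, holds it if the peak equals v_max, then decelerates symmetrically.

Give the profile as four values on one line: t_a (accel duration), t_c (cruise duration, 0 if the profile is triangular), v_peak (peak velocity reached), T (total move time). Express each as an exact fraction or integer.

vₘ²/aₘ = (45/4)²/(9/2) = 225/8
855/8 ≥ 225/8 so v_max reached
t_a = (45/4)/(9/2) = 5/2; v_peak = 45/4
d_cruise = 855/8 − 225/8 = 315/4; t_c = (315/4)/(45/4) = 7
T = 2·5/2 + 7 = 12

t_a=5/2 t_c=7 v_peak=45/4 T=12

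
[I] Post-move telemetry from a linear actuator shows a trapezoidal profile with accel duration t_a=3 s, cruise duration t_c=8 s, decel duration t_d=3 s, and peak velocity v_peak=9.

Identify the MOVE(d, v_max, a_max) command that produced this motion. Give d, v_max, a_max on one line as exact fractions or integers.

a_max = 9/3 = 3
d_a = ½·9·3 = 27/2; d_c = 9·8 = 72
d = 2·27/2 + 72 = 99
t_c = 8 > 0 ⇒ limit active, v_max = 9

d=99 v_max=9 a_max=3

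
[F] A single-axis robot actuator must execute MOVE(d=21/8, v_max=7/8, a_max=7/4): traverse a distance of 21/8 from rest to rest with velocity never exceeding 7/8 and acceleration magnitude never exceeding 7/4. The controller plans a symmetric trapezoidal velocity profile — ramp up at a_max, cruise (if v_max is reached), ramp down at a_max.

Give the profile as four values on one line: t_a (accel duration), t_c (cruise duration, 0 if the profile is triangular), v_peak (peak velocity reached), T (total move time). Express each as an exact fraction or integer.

t_a=1/2 t_c=5/2 v_peak=7/8 T=7/2

(v_max)²/a_max = (7/8)²/(7/4) = 7/16
21/8 ≥ 7/16 ⇒ cruise phase
t_a = (7/8)/(7/4) = 1/2; v_peak = 7/8
d_cruise = 21/8 − 7/16 = 35/16; t_c = (35/16)/(7/8) = 5/2
T = 2·1/2 + 5/2 = 7/2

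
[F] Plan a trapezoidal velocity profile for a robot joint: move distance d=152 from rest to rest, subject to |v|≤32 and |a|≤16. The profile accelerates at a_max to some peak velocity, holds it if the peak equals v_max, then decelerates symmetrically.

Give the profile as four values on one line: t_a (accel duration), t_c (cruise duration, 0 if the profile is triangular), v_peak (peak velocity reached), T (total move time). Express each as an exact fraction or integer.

(v_max)²/a_max = 32²/16 = 64
152 ≥ 64 so v_max reached
t_a = 32/16 = 2; v_peak = 32
d_cruise = 152 − 64 = 88; t_c = 88/32 = 11/4
T = 2·2 + 11/4 = 27/4

t_a=2 t_c=11/4 v_peak=32 T=27/4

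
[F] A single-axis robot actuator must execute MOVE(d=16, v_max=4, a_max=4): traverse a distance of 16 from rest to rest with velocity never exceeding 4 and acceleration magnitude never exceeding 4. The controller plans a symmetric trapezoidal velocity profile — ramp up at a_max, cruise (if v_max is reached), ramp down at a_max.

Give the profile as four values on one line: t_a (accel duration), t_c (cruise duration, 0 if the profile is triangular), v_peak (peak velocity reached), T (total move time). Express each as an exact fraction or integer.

(v_max)²/a_max = 4²/4 = 4
16 ≥ 4 ⇒ cruise phase
t_a = 4/4 = 1; v_peak = 4
d_cruise = 16 − 4 = 12; t_c = 12/4 = 3
T = 2·1 + 3 = 5

t_a=1 t_c=3 v_peak=4 T=5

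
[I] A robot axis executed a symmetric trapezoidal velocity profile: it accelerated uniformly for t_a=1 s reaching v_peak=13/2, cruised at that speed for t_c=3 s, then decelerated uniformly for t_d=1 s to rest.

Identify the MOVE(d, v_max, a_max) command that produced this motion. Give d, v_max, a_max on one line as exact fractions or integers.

a_max = (13/2)/1 = 13/2
d_a = ½·13/2·1 = 13/4; d_c = 13/2·3 = 39/2
d = 2·13/4 + 39/2 = 26
t_c = 3 > 0 so v_max = 13/2

d=26 v_max=13/2 a_max=13/2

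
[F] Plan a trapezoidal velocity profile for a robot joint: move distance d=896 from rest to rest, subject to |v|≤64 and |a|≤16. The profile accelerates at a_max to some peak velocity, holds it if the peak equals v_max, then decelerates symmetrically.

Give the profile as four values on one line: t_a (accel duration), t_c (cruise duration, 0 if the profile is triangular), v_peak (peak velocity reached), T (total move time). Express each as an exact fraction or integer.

(v_max)²/a_max = 64²/16 = 256
896 ≥ 256 → trapezoidal
t_a = 64/16 = 4; v_peak = 64
d_cruise = 896 − 256 = 640; t_c = 640/64 = 10
T = 2·4 + 10 = 18

t_a=4 t_c=10 v_peak=64 T=18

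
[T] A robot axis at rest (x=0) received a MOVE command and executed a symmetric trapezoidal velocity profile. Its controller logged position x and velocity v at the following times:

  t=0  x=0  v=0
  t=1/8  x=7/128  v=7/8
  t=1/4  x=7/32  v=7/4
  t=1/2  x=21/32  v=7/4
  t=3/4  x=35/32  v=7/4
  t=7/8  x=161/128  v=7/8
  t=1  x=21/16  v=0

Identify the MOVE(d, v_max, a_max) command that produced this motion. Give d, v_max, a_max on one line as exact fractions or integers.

d=21/16 v_max=7/4 a_max=7

final state: t=1, x=21/16, v=0 → d = 21/16
a_max = (7/8−0)/(1/8−0) = 7
max v = 7/4 over t∈[1/4,3/4] → v_max = 7/4
check: 7/4·(1/4+1/2) = 21/16 ✓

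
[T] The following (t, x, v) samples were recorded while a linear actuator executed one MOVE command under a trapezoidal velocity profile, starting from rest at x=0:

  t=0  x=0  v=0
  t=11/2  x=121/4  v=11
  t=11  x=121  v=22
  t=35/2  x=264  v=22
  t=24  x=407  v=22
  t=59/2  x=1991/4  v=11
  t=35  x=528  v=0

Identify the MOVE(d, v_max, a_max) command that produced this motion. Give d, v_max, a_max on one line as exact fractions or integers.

d=528 v_max=22 a_max=2

final state: t=35, x=528, v=0 → d = 528
a_max = (11−0)/(11/2−0) = 2
max v = 22 over t∈[11,24] → v_max = 22
check: 22·(11+13) = 528 ✓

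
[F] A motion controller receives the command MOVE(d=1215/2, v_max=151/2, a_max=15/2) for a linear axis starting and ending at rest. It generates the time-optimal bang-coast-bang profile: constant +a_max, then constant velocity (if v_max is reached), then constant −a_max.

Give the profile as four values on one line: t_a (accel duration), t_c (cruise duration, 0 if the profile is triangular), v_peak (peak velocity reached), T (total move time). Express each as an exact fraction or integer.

v_max²/a_max = (151/2)²/(15/2) = 22801/30
1215/2 < 22801/30 ⇒ no cruise
v_peak = √(1215/2·15/2) = √(18225/4) = 135/2
t_a = (135/2)/(15/2) = 9; t_c = 0
T = 2·9 = 18

t_a=9 t_c=0 v_peak=135/2 T=18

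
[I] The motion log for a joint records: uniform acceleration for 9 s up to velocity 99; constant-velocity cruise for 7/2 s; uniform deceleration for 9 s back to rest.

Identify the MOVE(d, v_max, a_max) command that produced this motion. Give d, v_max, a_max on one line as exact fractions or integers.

a_max = 99/9 = 11
d_a = ½·99·9 = 891/2; d_c = 99·7/2 = 693/2
d = 2·891/2 + 693/2 = 2475/2
t_c = 7/2 > 0 → v_max = v_peak = 99

d=2475/2 v_max=99 a_max=11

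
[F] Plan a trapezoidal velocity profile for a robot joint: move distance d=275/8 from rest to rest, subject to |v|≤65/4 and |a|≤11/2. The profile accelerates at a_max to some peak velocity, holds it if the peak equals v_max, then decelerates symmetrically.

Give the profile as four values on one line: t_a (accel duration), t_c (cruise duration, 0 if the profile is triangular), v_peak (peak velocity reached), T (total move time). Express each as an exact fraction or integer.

(v_max)²/a_max = (65/4)²/(11/2) = 4225/88
275/8 < 4225/88 → triangular
v_peak = √(275/8·11/2) = √(3025/16) = 55/4
t_a = (55/4)/(11/2) = 5/2; t_c = 0
T = 2·5/2 = 5

t_a=5/2 t_c=0 v_peak=55/4 T=5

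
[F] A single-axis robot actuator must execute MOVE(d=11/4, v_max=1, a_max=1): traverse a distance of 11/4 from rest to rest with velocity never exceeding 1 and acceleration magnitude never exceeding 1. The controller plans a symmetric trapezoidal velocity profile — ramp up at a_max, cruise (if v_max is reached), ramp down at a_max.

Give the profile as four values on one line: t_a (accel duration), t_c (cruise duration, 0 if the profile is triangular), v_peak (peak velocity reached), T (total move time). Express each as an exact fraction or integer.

t_a=1 t_c=7/4 v_peak=1 T=15/4

vₘ²/aₘ = 1²/1 = 1
11/4 ≥ 1 → trapezoidal
t_a = 1/1 = 1; v_peak = 1
d_cruise = 11/4 − 1 = 7/4; t_c = (7/4)/1 = 7/4
T = 2·1 + 7/4 = 15/4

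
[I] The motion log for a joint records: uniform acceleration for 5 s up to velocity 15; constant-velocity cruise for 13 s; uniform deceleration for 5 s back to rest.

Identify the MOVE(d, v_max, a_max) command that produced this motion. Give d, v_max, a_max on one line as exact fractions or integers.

d=270 v_max=15 a_max=3

a_max = 15/5 = 3
d_a = ½·15·5 = 75/2; d_c = 15·13 = 195
d = 2·75/2 + 195 = 270
t_c = 13 > 0 so v_max = 15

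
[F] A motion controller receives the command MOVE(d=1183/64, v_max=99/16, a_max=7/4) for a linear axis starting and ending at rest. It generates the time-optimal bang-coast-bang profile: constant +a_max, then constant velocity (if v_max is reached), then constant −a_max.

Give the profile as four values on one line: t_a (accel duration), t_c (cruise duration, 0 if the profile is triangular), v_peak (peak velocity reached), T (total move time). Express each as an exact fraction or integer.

v_max²/a_max = (99/16)²/(7/4) = 9801/448
1183/64 < 9801/448 so t_c = 0
v_peak = √(1183/64·7/4) = √(8281/256) = 91/16
t_a = (91/16)/(7/4) = 13/4; t_c = 0
T = 2·13/4 = 13/2

t_a=13/4 t_c=0 v_peak=91/16 T=13/2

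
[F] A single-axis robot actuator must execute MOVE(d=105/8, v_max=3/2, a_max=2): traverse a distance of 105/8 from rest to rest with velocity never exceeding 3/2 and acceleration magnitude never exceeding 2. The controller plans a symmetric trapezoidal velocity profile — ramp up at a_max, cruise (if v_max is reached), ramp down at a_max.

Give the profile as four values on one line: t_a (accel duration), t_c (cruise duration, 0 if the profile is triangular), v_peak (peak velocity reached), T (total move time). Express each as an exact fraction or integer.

vₘ²/aₘ = (3/2)²/2 = 9/8
105/8 ≥ 9/8 so v_max reached
t_a = (3/2)/2 = 3/4; v_peak = 3/2
d_cruise = 105/8 − 9/8 = 12; t_c = 12/(3/2) = 8
T = 2·3/4 + 8 = 19/2

t_a=3/4 t_c=8 v_peak=3/2 T=19/2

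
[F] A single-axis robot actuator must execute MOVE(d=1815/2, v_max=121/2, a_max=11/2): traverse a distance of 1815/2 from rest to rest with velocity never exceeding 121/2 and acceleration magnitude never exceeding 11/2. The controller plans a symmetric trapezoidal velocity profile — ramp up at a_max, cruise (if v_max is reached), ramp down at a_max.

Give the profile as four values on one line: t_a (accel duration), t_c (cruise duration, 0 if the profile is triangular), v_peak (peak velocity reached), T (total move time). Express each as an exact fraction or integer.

t_a=11 t_c=4 v_peak=121/2 T=26

(v_max)²/a_max = (121/2)²/(11/2) = 1331/2
1815/2 ≥ 1331/2 ⇒ cruise phase
t_a = (121/2)/(11/2) = 11; v_peak = 121/2
d_cruise = 1815/2 − 1331/2 = 242; t_c = 242/(121/2) = 4
T = 2·11 + 4 = 26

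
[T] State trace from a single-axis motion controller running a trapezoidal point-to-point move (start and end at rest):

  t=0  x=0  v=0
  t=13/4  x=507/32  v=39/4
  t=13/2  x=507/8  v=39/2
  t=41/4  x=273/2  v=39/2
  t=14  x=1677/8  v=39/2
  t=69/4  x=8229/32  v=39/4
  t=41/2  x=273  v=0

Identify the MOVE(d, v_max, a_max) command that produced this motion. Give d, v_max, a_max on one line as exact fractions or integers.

final state: t=41/2, x=273, v=0 → d = 273
a_max = (39/4−0)/(13/4−0) = 3
max v = 39/2 over t∈[13/2,14] → v_max = 39/2
check: 39/2·(13/2+15/2) = 273 ✓

d=273 v_max=39/2 a_max=3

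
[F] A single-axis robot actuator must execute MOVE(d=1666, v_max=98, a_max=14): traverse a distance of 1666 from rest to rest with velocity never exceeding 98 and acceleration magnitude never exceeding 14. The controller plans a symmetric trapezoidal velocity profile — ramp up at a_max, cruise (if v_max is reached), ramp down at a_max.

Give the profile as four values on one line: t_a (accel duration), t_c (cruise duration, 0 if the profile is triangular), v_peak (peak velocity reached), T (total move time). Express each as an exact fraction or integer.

t_a=7 t_c=10 v_peak=98 T=24

vₘ²/aₘ = 98²/14 = 686
1666 ≥ 686 ⇒ cruise phase
t_a = 98/14 = 7; v_peak = 98
d_cruise = 1666 − 686 = 980; t_c = 980/98 = 10
T = 2·7 + 10 = 24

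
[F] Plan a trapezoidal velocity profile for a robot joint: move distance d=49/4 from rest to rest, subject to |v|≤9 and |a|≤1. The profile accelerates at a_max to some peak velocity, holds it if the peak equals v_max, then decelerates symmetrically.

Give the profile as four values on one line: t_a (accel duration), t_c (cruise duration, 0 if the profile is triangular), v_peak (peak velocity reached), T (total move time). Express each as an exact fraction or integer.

t_a=7/2 t_c=0 v_peak=7/2 T=7

vₘ²/aₘ = 9²/1 = 81
49/4 < 81 so t_c = 0
v_peak = √(49/4·1) = √(49/4) = 7/2
t_a = (7/2)/1 = 7/2; t_c = 0
T = 2·7/2 = 7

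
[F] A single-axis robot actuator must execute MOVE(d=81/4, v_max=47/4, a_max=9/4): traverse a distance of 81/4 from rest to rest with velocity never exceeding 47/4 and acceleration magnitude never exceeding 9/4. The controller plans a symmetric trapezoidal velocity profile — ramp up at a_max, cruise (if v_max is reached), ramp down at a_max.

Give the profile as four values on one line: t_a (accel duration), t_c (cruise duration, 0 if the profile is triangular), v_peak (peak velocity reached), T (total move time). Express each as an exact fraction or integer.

t_a=3 t_c=0 v_peak=27/4 T=6

vₘ²/aₘ = (47/4)²/(9/4) = 2209/36
81/4 < 2209/36 → triangular
v_peak = √(81/4·9/4) = √(729/16) = 27/4
t_a = (27/4)/(9/4) = 3; t_c = 0
T = 2·3 = 6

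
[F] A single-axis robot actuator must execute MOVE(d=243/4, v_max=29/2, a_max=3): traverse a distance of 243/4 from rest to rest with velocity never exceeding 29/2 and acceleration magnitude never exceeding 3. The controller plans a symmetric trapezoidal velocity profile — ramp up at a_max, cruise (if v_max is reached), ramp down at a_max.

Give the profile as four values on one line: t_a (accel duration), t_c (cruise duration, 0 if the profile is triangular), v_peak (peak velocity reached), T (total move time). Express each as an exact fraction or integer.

vₘ²/aₘ = (29/2)²/3 = 841/12
243/4 < 841/12 ⇒ no cruise
v_peak = √(243/4·3) = √(729/4) = 27/2
t_a = (27/2)/3 = 9/2; t_c = 0
T = 2·9/2 = 9

t_a=9/2 t_c=0 v_peak=27/2 T=9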